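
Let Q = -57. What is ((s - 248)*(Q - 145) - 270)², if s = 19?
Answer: 2114896144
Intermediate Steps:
((s - 248)*(Q - 145) - 270)² = ((19 - 248)*(-57 - 145) - 270)² = (-229*(-202) - 270)² = (46258 - 270)² = 45988² = 2114896144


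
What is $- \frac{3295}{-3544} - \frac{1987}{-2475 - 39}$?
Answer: $\frac{7662779}{4454808} \approx 1.7201$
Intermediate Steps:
$- \frac{3295}{-3544} - \frac{1987}{-2475 - 39} = \left(-3295\right) \left(- \frac{1}{3544}\right) - \frac{1987}{-2475 - 39} = \frac{3295}{3544} - \frac{1987}{-2514} = \frac{3295}{3544} - - \frac{1987}{2514} = \frac{3295}{3544} + \frac{1987}{2514} = \frac{7662779}{4454808}$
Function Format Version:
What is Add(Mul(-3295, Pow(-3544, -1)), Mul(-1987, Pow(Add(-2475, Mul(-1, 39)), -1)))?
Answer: Rational(7662779, 4454808) ≈ 1.7201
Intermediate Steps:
Add(Mul(-3295, Pow(-3544, -1)), Mul(-1987, Pow(Add(-2475, Mul(-1, 39)), -1))) = Add(Mul(-3295, Rational(-1, 3544)), Mul(-1987, Pow(Add(-2475, -39), -1))) = Add(Rational(3295, 3544), Mul(-1987, Pow(-2514, -1))) = Add(Rational(3295, 3544), Mul(-1987, Rational(-1, 2514))) = Add(Rational(3295, 3544), Rational(1987, 2514)) = Rational(7662779, 4454808)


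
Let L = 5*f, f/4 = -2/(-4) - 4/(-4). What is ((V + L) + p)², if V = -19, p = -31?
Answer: 400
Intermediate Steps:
f = 6 (f = 4*(-2/(-4) - 4/(-4)) = 4*(-2*(-¼) - 4*(-¼)) = 4*(½ + 1) = 4*(3/2) = 6)
L = 30 (L = 5*6 = 30)
((V + L) + p)² = ((-19 + 30) - 31)² = (11 - 31)² = (-20)² = 400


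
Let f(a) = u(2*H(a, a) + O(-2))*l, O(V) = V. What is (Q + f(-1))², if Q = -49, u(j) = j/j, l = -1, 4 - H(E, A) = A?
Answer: 2500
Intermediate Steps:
H(E, A) = 4 - A
u(j) = 1
f(a) = -1 (f(a) = 1*(-1) = -1)
(Q + f(-1))² = (-49 - 1)² = (-50)² = 2500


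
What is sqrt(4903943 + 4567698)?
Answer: sqrt(9471641) ≈ 3077.6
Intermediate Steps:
sqrt(4903943 + 4567698) = sqrt(9471641)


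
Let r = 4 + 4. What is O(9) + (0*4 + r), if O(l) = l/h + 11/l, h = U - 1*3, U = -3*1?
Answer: 139/18 ≈ 7.7222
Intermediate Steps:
r = 8
U = -3
h = -6 (h = -3 - 1*3 = -3 - 3 = -6)
O(l) = 11/l - l/6 (O(l) = l/(-6) + 11/l = l*(-1/6) + 11/l = -l/6 + 11/l = 11/l - l/6)
O(9) + (0*4 + r) = (11/9 - 1/6*9) + (0*4 + 8) = (11*(1/9) - 3/2) + (0 + 8) = (11/9 - 3/2) + 8 = -5/18 + 8 = 139/18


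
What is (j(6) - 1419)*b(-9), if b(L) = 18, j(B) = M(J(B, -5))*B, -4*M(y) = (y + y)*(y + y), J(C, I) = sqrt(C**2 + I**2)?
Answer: -32130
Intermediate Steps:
M(y) = -y**2 (M(y) = -(y + y)*(y + y)/4 = -2*y*2*y/4 = -y**2)
j(B) = B*(-25 - B**2) (j(B) = (-(sqrt(B**2 + (-5)**2))**2)*B = (-(sqrt(B**2 + 25))**2)*B = (-(sqrt(25 + B**2))**2)*B = (-(25 + B**2))*B = (-25 - B**2)*B = B*(-25 - B**2))
(j(6) - 1419)*b(-9) = (6*(-25 - 1*6**2) - 1419)*18 = (6*(-25 - 1*36) - 1419)*18 = (6*(-25 - 36) - 1419)*18 = (6*(-61) - 1419)*18 = (-366 - 1419)*18 = -1785*18 = -32130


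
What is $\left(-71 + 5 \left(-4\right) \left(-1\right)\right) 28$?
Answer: $-1428$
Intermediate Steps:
$\left(-71 + 5 \left(-4\right) \left(-1\right)\right) 28 = \left(-71 - -20\right) 28 = \left(-71 + 20\right) 28 = \left(-51\right) 28 = -1428$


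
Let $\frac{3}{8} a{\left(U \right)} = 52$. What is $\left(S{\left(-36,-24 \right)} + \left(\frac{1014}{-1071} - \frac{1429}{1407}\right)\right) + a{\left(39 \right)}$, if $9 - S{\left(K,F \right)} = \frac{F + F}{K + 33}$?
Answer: $\frac{1034132}{7973} \approx 129.7$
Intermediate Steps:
$a{\left(U \right)} = \frac{416}{3}$ ($a{\left(U \right)} = \frac{8}{3} \cdot 52 = \frac{416}{3}$)
$S{\left(K,F \right)} = 9 - \frac{2 F}{33 + K}$ ($S{\left(K,F \right)} = 9 - \frac{F + F}{K + 33} = 9 - \frac{2 F}{33 + K}$)
$\left(S{\left(-36,-24 \right)} + \left(\frac{1014}{-1071} - \frac{1429}{1407}\right)\right) + a{\left(39 \right)} = \left(\frac{297 - -48 + 9 \left(-36\right)}{33 - 36} + \left(\frac{1014}{-1071} - \frac{1429}{1407}\right)\right) + \frac{416}{3} = \left(\frac{297 + 48 - 324}{-3} + \left(1014 \left(- \frac{1}{1071}\right) - \frac{1429}{1407}\right)\right) + \frac{416}{3} = \left(\left(- \frac{1}{3}\right) 21 - \frac{46939}{23919}\right) + \frac{416}{3} = \left(-7 - \frac{46939}{23919}\right) + \frac{416}{3} = - \frac{214372}{23919} + \frac{416}{3} = \frac{1034132}{7973}$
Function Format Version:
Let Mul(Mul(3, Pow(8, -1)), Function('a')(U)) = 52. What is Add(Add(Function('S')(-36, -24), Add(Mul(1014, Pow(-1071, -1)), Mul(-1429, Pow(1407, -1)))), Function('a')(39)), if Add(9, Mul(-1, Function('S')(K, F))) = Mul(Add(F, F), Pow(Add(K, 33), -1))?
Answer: Rational(1034132, 7973) ≈ 129.70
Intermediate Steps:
Function('a')(U) = Rational(416, 3) (Function('a')(U) = Mul(Rational(8, 3), 52) = Rational(416, 3))
Function('S')(K, F) = Add(9, Mul(-2, F, Pow(Add(33, K), -1))) (Function('S')(K, F) = Add(9, Mul(-1, Mul(Add(F, F), Pow(Add(K, 33), -1)))) = Add(9, Mul(-1, Mul(Mul(2, F), Pow(Add(33, K), -1)))) = Add(9, Mul(-1, Mul(2, F, Pow(Add(33, K), -1)))) = Add(9, Mul(-2, F, Pow(Add(33, K), -1))))
Add(Add(Function('S')(-36, -24), Add(Mul(1014, Pow(-1071, -1)), Mul(-1429, Pow(1407, -1)))), Function('a')(39)) = Add(Add(Mul(Pow(Add(33, -36), -1), Add(297, Mul(-2, -24), Mul(9, -36))), Add(Mul(1014, Pow(-1071, -1)), Mul(-1429, Pow(1407, -1)))), Rational(416, 3)) = Add(Add(Mul(Pow(-3, -1), Add(297, 48, -324)), Add(Mul(1014, Rational(-1, 1071)), Mul(-1429, Rational(1, 1407)))), Rational(416, 3)) = Add(Add(Mul(Rational(-1, 3), 21), Add(Rational(-338, 357), Rational(-1429, 1407))), Rational(416, 3)) = Add(Add(-7, Rational(-46939, 23919)), Rational(416, 3)) = Add(Rational(-214372, 23919), Rational(416, 3)) = Rational(1034132, 7973)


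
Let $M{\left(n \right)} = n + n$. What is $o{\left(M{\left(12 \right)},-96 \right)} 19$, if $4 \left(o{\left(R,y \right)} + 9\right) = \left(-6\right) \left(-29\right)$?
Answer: $\frac{1311}{2} \approx 655.5$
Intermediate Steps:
$M{\left(n \right)} = 2 n$
$o{\left(R,y \right)} = \frac{69}{2}$ ($o{\left(R,y \right)} = -9 + \frac{\left(-6\right) \left(-29\right)}{4} = -9 + \frac{1}{4} \cdot 174 = -9 + \frac{87}{2} = \frac{69}{2}$)
$o{\left(M{\left(12 \right)},-96 \right)} 19 = \frac{69}{2} \cdot 19 = \frac{1311}{2}$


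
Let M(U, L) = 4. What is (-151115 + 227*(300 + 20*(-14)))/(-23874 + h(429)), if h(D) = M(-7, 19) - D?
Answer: 13325/2209 ≈ 6.0321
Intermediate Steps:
h(D) = 4 - D
(-151115 + 227*(300 + 20*(-14)))/(-23874 + h(429)) = (-151115 + 227*(300 + 20*(-14)))/(-23874 + (4 - 1*429)) = (-151115 + 227*(300 - 280))/(-23874 + (4 - 429)) = (-151115 + 227*20)/(-23874 - 425) = (-151115 + 4540)/(-24299) = -146575*(-1/24299) = 13325/2209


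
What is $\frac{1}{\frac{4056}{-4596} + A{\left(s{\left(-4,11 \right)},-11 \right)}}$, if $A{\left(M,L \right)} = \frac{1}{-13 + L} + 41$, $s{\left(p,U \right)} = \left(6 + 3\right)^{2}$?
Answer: $\frac{9192}{368377} \approx 0.024953$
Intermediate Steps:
$s{\left(p,U \right)} = 81$ ($s{\left(p,U \right)} = 9^{2} = 81$)
$A{\left(M,L \right)} = 41 + \frac{1}{-13 + L}$
$\frac{1}{\frac{4056}{-4596} + A{\left(s{\left(-4,11 \right)},-11 \right)}} = \frac{1}{\frac{4056}{-4596} + \frac{-532 + 41 \left(-11\right)}{-13 - 11}} = \frac{1}{4056 \left(- \frac{1}{4596}\right) + \frac{-532 - 451}{-24}} = \frac{1}{- \frac{338}{383} - - \frac{983}{24}} = \frac{1}{- \frac{338}{383} + \frac{983}{24}} = \frac{1}{\frac{368377}{9192}} = \frac{9192}{368377}$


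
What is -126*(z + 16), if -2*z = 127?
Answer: 5985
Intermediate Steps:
z = -127/2 (z = -½*127 = -127/2 ≈ -63.500)
-126*(z + 16) = -126*(-127/2 + 16) = -126*(-95/2) = 5985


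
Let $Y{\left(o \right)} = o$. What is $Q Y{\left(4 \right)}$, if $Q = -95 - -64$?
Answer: $-124$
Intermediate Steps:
$Q = -31$ ($Q = -95 + 64 = -31$)
$Q Y{\left(4 \right)} = \left(-31\right) 4 = -124$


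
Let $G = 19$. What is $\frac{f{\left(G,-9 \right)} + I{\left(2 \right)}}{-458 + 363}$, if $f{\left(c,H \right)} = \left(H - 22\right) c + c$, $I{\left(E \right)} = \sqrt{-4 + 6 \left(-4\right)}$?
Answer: $6 - \frac{2 i \sqrt{7}}{95} \approx 6.0 - 0.0557 i$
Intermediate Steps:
$I{\left(E \right)} = 2 i \sqrt{7}$ ($I{\left(E \right)} = \sqrt{-4 - 24} = \sqrt{-28} = 2 i \sqrt{7}$)
$f{\left(c,H \right)} = c + c \left(-22 + H\right)$ ($f{\left(c,H \right)} = \left(-22 + H\right) c + c = c \left(-22 + H\right) + c = c + c \left(-22 + H\right)$)
$\frac{f{\left(G,-9 \right)} + I{\left(2 \right)}}{-458 + 363} = \frac{19 \left(-21 - 9\right) + 2 i \sqrt{7}}{-458 + 363} = \frac{19 \left(-30\right) + 2 i \sqrt{7}}{-95} = \left(-570 + 2 i \sqrt{7}\right) \left(- \frac{1}{95}\right) = 6 - \frac{2 i \sqrt{7}}{95}$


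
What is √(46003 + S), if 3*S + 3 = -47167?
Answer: √272517/3 ≈ 174.01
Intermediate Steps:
S = -47170/3 (S = -1 + (⅓)*(-47167) = -1 - 47167/3 = -47170/3 ≈ -15723.)
√(46003 + S) = √(46003 - 47170/3) = √(90839/3) = √272517/3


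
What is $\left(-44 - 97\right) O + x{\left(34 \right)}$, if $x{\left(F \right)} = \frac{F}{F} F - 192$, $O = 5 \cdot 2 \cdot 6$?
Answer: $-8618$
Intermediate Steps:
$O = 60$ ($O = 10 \cdot 6 = 60$)
$x{\left(F \right)} = -192 + F$ ($x{\left(F \right)} = 1 F - 192 = F - 192 = -192 + F$)
$\left(-44 - 97\right) O + x{\left(34 \right)} = \left(-44 - 97\right) 60 + \left(-192 + 34\right) = \left(-141\right) 60 - 158 = -8460 - 158 = -8618$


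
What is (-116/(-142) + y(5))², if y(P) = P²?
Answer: 3359889/5041 ≈ 666.51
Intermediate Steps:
(-116/(-142) + y(5))² = (-116/(-142) + 5²)² = (-116*(-1/142) + 25)² = (58/71 + 25)² = (1833/71)² = 3359889/5041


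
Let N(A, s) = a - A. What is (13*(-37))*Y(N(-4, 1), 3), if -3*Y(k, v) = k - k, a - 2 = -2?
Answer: 0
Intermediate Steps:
a = 0 (a = 2 - 2 = 0)
N(A, s) = -A (N(A, s) = 0 - A = -A)
Y(k, v) = 0 (Y(k, v) = -(k - k)/3 = -⅓*0 = 0)
(13*(-37))*Y(N(-4, 1), 3) = (13*(-37))*0 = -481*0 = 0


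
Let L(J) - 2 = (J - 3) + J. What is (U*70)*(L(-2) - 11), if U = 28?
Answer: -31360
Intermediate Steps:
L(J) = -1 + 2*J (L(J) = 2 + ((J - 3) + J) = 2 + ((-3 + J) + J) = 2 + (-3 + 2*J) = -1 + 2*J)
(U*70)*(L(-2) - 11) = (28*70)*((-1 + 2*(-2)) - 11) = 1960*((-1 - 4) - 11) = 1960*(-5 - 11) = 1960*(-16) = -31360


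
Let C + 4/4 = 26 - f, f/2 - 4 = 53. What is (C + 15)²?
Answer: 5476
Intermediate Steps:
f = 114 (f = 8 + 2*53 = 8 + 106 = 114)
C = -89 (C = -1 + (26 - 1*114) = -1 + (26 - 114) = -1 - 88 = -89)
(C + 15)² = (-89 + 15)² = (-74)² = 5476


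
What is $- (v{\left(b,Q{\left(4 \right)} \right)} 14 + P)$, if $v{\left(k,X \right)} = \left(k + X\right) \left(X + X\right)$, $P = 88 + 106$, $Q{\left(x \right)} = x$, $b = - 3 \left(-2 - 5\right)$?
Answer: $-2994$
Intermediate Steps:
$b = 21$ ($b = \left(-3\right) \left(-7\right) = 21$)
$P = 194$
$v{\left(k,X \right)} = 2 X \left(X + k\right)$ ($v{\left(k,X \right)} = \left(X + k\right) 2 X = 2 X \left(X + k\right)$)
$- (v{\left(b,Q{\left(4 \right)} \right)} 14 + P) = - (2 \cdot 4 \left(4 + 21\right) 14 + 194) = - (2 \cdot 4 \cdot 25 \cdot 14 + 194) = - (200 \cdot 14 + 194) = - (2800 + 194) = \left(-1\right) 2994 = -2994$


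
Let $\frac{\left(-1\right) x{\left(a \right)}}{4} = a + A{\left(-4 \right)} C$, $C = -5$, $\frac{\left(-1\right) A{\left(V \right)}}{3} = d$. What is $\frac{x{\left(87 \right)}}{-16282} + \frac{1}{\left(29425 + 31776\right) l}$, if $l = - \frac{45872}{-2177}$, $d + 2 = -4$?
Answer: $- \frac{343403075}{466431496048} \approx -0.00073623$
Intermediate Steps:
$d = -6$ ($d = -2 - 4 = -6$)
$A{\left(V \right)} = 18$ ($A{\left(V \right)} = \left(-3\right) \left(-6\right) = 18$)
$x{\left(a \right)} = 360 - 4 a$ ($x{\left(a \right)} = - 4 \left(a + 18 \left(-5\right)\right) = - 4 \left(a - 90\right) = - 4 \left(-90 + a\right) = 360 - 4 a$)
$l = \frac{45872}{2177}$ ($l = \left(-45872\right) \left(- \frac{1}{2177}\right) = \frac{45872}{2177} \approx 21.071$)
$\frac{x{\left(87 \right)}}{-16282} + \frac{1}{\left(29425 + 31776\right) l} = \frac{360 - 348}{-16282} + \frac{1}{\left(29425 + 31776\right) \frac{45872}{2177}} = \left(360 - 348\right) \left(- \frac{1}{16282}\right) + \frac{1}{61201} \cdot \frac{2177}{45872} = 12 \left(- \frac{1}{16282}\right) + \frac{1}{61201} \cdot \frac{2177}{45872} = - \frac{6}{8141} + \frac{311}{401058896} = - \frac{343403075}{466431496048}$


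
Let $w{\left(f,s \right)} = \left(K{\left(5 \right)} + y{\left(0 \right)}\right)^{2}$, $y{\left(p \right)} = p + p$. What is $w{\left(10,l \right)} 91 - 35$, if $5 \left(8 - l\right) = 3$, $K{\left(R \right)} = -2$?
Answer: $329$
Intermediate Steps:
$y{\left(p \right)} = 2 p$
$l = \frac{37}{5}$ ($l = 8 - \frac{3}{5} = \frac{37}{5} \approx 7.4$)
$w{\left(f,s \right)} = 4$ ($w{\left(f,s \right)} = \left(-2 + 2 \cdot 0\right)^{2} = \left(-2 + 0\right)^{2} = \left(-2\right)^{2} = 4$)
$w{\left(10,l \right)} 91 - 35 = 4 \cdot 91 - 35 = 364 - 35 = 329$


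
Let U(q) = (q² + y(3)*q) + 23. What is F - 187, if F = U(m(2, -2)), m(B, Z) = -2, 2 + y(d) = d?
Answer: -162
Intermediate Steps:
y(d) = -2 + d
U(q) = 23 + q + q² (U(q) = (q² + (-2 + 3)*q) + 23 = (q² + 1*q) + 23 = (q² + q) + 23 = (q + q²) + 23 = 23 + q + q²)
F = 25 (F = 23 - 2 + (-2)² = 23 - 2 + 4 = 25)
F - 187 = 25 - 187 = -162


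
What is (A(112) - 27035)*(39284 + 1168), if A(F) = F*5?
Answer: -1070966700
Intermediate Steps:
A(F) = 5*F
(A(112) - 27035)*(39284 + 1168) = (5*112 - 27035)*(39284 + 1168) = (560 - 27035)*40452 = -26475*40452 = -1070966700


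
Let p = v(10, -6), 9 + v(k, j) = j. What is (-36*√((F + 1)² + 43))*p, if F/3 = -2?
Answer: 1080*√17 ≈ 4453.0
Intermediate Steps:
F = -6 (F = 3*(-2) = -6)
v(k, j) = -9 + j
p = -15 (p = -9 - 6 = -15)
(-36*√((F + 1)² + 43))*p = -36*√((-6 + 1)² + 43)*(-15) = -36*√((-5)² + 43)*(-15) = -36*√(25 + 43)*(-15) = -72*√17*(-15) = 1080*√17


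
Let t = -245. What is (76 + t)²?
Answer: 28561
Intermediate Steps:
(76 + t)² = (76 - 245)² = (-169)² = 28561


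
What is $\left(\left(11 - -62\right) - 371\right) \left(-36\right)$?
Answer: $10728$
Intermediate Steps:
$\left(\left(11 - -62\right) - 371\right) \left(-36\right) = \left(\left(11 + 62\right) - 371\right) \left(-36\right) = \left(73 - 371\right) \left(-36\right) = \left(-298\right) \left(-36\right) = 10728$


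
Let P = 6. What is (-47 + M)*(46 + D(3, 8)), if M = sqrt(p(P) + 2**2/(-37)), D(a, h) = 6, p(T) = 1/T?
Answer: -2444 + 26*sqrt(2886)/111 ≈ -2431.4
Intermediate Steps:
M = sqrt(2886)/222 (M = sqrt(1/6 + 2**2/(-37)) = sqrt(1/6 + 4*(-1/37)) = sqrt(1/6 - 4/37) = sqrt(13/222) = sqrt(2886)/222 ≈ 0.24199)
(-47 + M)*(46 + D(3, 8)) = (-47 + sqrt(2886)/222)*(46 + 6) = (-47 + sqrt(2886)/222)*52 = -2444 + 26*sqrt(2886)/111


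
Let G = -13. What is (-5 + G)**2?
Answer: 324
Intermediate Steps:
(-5 + G)**2 = (-5 - 13)**2 = (-18)**2 = 324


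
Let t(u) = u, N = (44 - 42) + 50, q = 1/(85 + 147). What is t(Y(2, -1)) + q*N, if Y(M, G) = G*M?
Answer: -103/58 ≈ -1.7759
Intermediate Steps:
q = 1/232 ≈ 0.0043103
N = 52 (N = 2 + 50 = 52)
t(Y(2, -1)) + q*N = -1*2 + (1/232)*52 = -2 + 13/58 = -103/58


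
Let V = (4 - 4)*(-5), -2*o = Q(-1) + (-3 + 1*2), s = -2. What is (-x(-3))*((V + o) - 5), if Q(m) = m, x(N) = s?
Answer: -8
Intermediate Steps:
x(N) = -2
o = 1 (o = -(-1 + (-3 + 1*2))/2 = -(-1 + (-3 + 2))/2 = -(-1 - 1)/2 = -1/2*(-2) = 1)
V = 0 (V = 0*(-5) = 0)
(-x(-3))*((V + o) - 5) = (-1*(-2))*((0 + 1) - 5) = 2*(1 - 5) = 2*(-4) = -8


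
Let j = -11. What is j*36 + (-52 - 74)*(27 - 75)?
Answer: 5652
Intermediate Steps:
j*36 + (-52 - 74)*(27 - 75) = -11*36 + (-52 - 74)*(27 - 75) = -396 - 126*(-48) = -396 + 6048 = 5652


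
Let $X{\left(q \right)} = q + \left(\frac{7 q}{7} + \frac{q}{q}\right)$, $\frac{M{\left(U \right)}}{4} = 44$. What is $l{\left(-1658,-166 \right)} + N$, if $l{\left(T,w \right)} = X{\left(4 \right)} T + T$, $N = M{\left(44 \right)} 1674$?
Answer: $278044$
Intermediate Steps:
$M{\left(U \right)} = 176$ ($M{\left(U \right)} = 4 \cdot 44 = 176$)
$N = 294624$ ($N = 176 \cdot 1674 = 294624$)
$X{\left(q \right)} = 1 + 2 q$ ($X{\left(q \right)} = q + \left(7 q \frac{1}{7} + 1\right) = q + \left(q + 1\right) = q + \left(1 + q\right) = 1 + 2 q$)
$l{\left(T,w \right)} = 10 T$ ($l{\left(T,w \right)} = \left(1 + 2 \cdot 4\right) T + T = \left(1 + 8\right) T + T = 9 T + T = 10 T$)
$l{\left(-1658,-166 \right)} + N = 10 \left(-1658\right) + 294624 = -16580 + 294624 = 278044$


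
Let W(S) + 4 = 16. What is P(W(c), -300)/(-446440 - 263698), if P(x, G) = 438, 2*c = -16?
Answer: -219/355069 ≈ -0.00061678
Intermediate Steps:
c = -8 (c = (1/2)*(-16) = -8)
W(S) = 12 (W(S) = -4 + 16 = 12)
P(W(c), -300)/(-446440 - 263698) = 438/(-446440 - 263698) = 438/(-710138) = 438*(-1/710138) = -219/355069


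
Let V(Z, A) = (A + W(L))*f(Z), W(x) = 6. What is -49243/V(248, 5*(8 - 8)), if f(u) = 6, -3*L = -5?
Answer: -49243/36 ≈ -1367.9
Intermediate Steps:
L = 5/3 (L = -1/3*(-5) = 5/3 ≈ 1.6667)
V(Z, A) = 36 + 6*A (V(Z, A) = (A + 6)*6 = (6 + A)*6 = 36 + 6*A)
-49243/V(248, 5*(8 - 8)) = -49243/(36 + 6*(5*(8 - 8))) = -49243/(36 + 6*(5*0)) = -49243/(36 + 6*0) = -49243/(36 + 0) = -49243/36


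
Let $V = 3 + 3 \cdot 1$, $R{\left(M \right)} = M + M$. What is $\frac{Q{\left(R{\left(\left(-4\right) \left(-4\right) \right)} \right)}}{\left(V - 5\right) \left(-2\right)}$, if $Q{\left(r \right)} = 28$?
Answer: $-14$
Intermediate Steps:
$R{\left(M \right)} = 2 M$
$V = 6$ ($V = 3 + 3 = 6$)
$\frac{Q{\left(R{\left(\left(-4\right) \left(-4\right) \right)} \right)}}{\left(V - 5\right) \left(-2\right)} = \frac{28}{\left(6 - 5\right) \left(-2\right)} = \frac{28}{1 \left(-2\right)} = \frac{28}{-2} = 28 \left(- \frac{1}{2}\right) = -14$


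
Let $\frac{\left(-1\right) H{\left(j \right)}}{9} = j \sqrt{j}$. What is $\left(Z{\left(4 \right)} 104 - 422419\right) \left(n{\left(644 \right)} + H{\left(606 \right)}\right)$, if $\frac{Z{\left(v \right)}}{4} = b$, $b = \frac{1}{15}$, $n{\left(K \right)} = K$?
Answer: $- \frac{4080299636}{15} + \frac{11518609842 \sqrt{606}}{5} \approx 5.6439 \cdot 10^{10}$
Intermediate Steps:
$b = \frac{1}{15} \approx 0.066667$
$H{\left(j \right)} = - 9 j^{\frac{3}{2}}$ ($H{\left(j \right)} = - 9 j \sqrt{j} = - 9 j^{\frac{3}{2}}$)
$Z{\left(v \right)} = \frac{4}{15}$ ($Z{\left(v \right)} = 4 \cdot \frac{1}{15} = \frac{4}{15}$)
$\left(Z{\left(4 \right)} 104 - 422419\right) \left(n{\left(644 \right)} + H{\left(606 \right)}\right) = \left(\frac{4}{15} \cdot 104 - 422419\right) \left(644 - 9 \cdot 606^{\frac{3}{2}}\right) = \left(\frac{416}{15} - 422419\right) \left(644 - 9 \cdot 606 \sqrt{606}\right) = - \frac{6335869 \left(644 - 5454 \sqrt{606}\right)}{15} = - \frac{4080299636}{15} + \frac{11518609842 \sqrt{606}}{5}$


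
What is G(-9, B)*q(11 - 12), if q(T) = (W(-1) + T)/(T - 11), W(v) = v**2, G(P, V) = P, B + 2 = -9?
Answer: 0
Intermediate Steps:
B = -11 (B = -2 - 9 = -11)
q(T) = (1 + T)/(-11 + T) (q(T) = ((-1)**2 + T)/(T - 11) = (1 + T)/(-11 + T))
G(-9, B)*q(11 - 12) = -9*(1 + (11 - 12))/(-11 + (11 - 12)) = -9*(1 - 1)/(-11 - 1) = -9*0/(-12) = -(-3)*0/4 = -9*0 = 0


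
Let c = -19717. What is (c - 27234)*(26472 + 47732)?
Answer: -3483952004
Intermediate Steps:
(c - 27234)*(26472 + 47732) = (-19717 - 27234)*(26472 + 47732) = -46951*74204 = -3483952004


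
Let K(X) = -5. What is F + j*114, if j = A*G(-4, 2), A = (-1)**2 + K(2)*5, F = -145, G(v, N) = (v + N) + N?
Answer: -145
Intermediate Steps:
G(v, N) = v + 2*N (G(v, N) = (N + v) + N = v + 2*N)
A = -24 (A = (-1)**2 - 5*5 = 1 - 25 = -24)
j = 0 (j = -24*(-4 + 2*2) = -24*(-4 + 4) = -24*0 = 0)
F + j*114 = -145 + 0*114 = -145 + 0 = -145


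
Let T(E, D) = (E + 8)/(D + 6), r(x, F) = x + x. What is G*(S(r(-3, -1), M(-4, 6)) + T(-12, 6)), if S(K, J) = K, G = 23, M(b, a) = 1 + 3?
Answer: -437/3 ≈ -145.67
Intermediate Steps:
M(b, a) = 4
r(x, F) = 2*x
T(E, D) = (8 + E)/(6 + D)
G*(S(r(-3, -1), M(-4, 6)) + T(-12, 6)) = 23*(2*(-3) + (8 - 12)/(6 + 6)) = 23*(-6 - 4/12) = 23*(-6 + (1/12)*(-4)) = 23*(-6 - 1/3) = 23*(-19/3) = -437/3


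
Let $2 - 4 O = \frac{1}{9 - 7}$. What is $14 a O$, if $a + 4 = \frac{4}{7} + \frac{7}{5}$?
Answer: $- \frac{213}{20} \approx -10.65$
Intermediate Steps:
$O = \frac{3}{8}$ ($O = \frac{1}{2} - \frac{1}{4 \left(9 - 7\right)} = \frac{1}{2} - \frac{1}{4 \cdot 2} = \frac{1}{2} - \frac{1}{8} = \frac{3}{8} \approx 0.375$)
$a = - \frac{71}{35}$ ($a = -4 + \left(\frac{4}{7} + \frac{7}{5}\right) = -4 + \frac{69}{35} = - \frac{71}{35} \approx -2.0286$)
$14 a O = 14 \left(- \frac{71}{35}\right) \frac{3}{8} = \left(- \frac{142}{5}\right) \frac{3}{8} = - \frac{213}{20}$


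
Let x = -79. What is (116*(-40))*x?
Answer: 366560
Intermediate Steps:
(116*(-40))*x = (116*(-40))*(-79) = -4640*(-79) = 366560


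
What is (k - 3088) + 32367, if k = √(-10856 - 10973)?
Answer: 29279 + I*√21829 ≈ 29279.0 + 147.75*I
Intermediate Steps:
k = I*√21829 (k = √(-21829) = I*√21829 ≈ 147.75*I)
(k - 3088) + 32367 = (I*√21829 - 3088) + 32367 = (-3088 + I*√21829) + 32367 = 29279 + I*√21829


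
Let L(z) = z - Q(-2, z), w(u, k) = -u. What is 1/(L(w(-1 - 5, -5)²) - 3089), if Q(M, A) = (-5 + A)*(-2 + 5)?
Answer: -1/3146 ≈ -0.00031786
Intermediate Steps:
Q(M, A) = -15 + 3*A (Q(M, A) = (-5 + A)*3 = -15 + 3*A)
L(z) = 15 - 2*z (L(z) = z - (-15 + 3*z) = z + (15 - 3*z) = 15 - 2*z)
1/(L(w(-1 - 5, -5)²) - 3089) = 1/((15 - 2*(-1 - 5)²) - 3089) = 1/((15 - 2*(-1*(-6))²) - 3089) = 1/((15 - 2*6²) - 3089) = 1/((15 - 2*36) - 3089) = 1/((15 - 72) - 3089) = 1/(-57 - 3089) = 1/(-3146) = -1/3146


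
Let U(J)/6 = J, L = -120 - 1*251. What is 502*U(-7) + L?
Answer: -21455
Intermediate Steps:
L = -371 (L = -120 - 251 = -371)
U(J) = 6*J
502*U(-7) + L = 502*(6*(-7)) - 371 = 502*(-42) - 371 = -21084 - 371 = -21455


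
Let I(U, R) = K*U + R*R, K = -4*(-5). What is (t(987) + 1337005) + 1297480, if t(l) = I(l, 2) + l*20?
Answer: 2673969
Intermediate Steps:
K = 20
I(U, R) = R**2 + 20*U (I(U, R) = 20*U + R*R = 20*U + R**2 = R**2 + 20*U)
t(l) = 4 + 40*l (t(l) = (2**2 + 20*l) + l*20 = (4 + 20*l) + 20*l = 4 + 40*l)
(t(987) + 1337005) + 1297480 = ((4 + 40*987) + 1337005) + 1297480 = ((4 + 39480) + 1337005) + 1297480 = (39484 + 1337005) + 1297480 = 1376489 + 1297480 = 2673969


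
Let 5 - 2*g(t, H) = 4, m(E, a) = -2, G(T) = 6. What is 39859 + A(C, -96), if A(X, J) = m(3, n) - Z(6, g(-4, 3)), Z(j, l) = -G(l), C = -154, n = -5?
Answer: 39863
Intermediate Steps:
g(t, H) = ½ (g(t, H) = 5/2 - ½*4 = 5/2 - 2 = ½)
Z(j, l) = -6 (Z(j, l) = -1*6 = -6)
A(X, J) = 4 (A(X, J) = -2 - 1*(-6) = -2 + 6 = 4)
39859 + A(C, -96) = 39859 + 4 = 39863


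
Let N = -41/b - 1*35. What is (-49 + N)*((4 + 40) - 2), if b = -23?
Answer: -79422/23 ≈ -3453.1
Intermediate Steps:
N = -764/23 (N = -41/(-23) - 1*35 = -41*(-1/23) - 35 = 41/23 - 35 = -764/23 ≈ -33.217)
(-49 + N)*((4 + 40) - 2) = (-49 - 764/23)*((4 + 40) - 2) = -1891*(44 - 2)/23 = -1891/23*42 = -79422/23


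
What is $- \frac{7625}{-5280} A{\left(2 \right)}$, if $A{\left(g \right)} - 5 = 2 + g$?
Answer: $\frac{4575}{352} \approx 12.997$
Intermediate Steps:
$A{\left(g \right)} = 7 + g$ ($A{\left(g \right)} = 5 + \left(2 + g\right) = 7 + g$)
$- \frac{7625}{-5280} A{\left(2 \right)} = - \frac{7625}{-5280} \left(7 + 2\right) = \left(-7625\right) \left(- \frac{1}{5280}\right) 9 = \frac{1525}{1056} \cdot 9 = \frac{4575}{352}$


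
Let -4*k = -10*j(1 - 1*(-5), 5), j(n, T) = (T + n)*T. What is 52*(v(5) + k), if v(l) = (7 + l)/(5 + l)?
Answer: 36062/5 ≈ 7212.4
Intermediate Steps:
v(l) = (7 + l)/(5 + l)
j(n, T) = T*(T + n)
k = 275/2 (k = -(-5)*5*(5 + (1 - 1*(-5)))/2 = -(-5)*5*(5 + (1 + 5))/2 = -(-5)*5*(5 + 6)/2 = -(-5)*5*11/2 = -(-5)*55/2 = -1/4*(-550) = 275/2 ≈ 137.50)
52*(v(5) + k) = 52*((7 + 5)/(5 + 5) + 275/2) = 52*(12/10 + 275/2) = 52*((1/10)*12 + 275/2) = 52*(6/5 + 275/2) = 52*(1387/10) = 36062/5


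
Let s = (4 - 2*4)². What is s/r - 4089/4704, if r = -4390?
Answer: -3004329/3441760 ≈ -0.87290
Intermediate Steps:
s = 16 (s = (4 - 8)² = (-4)² = 16)
s/r - 4089/4704 = 16/(-4390) - 4089/4704 = 16*(-1/4390) - 4089*1/4704 = -8/2195 - 1363/1568 = -3004329/3441760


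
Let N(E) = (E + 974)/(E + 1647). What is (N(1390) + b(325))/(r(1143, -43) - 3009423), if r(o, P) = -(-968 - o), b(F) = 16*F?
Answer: -3948691/2283301636 ≈ -0.0017294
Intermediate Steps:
r(o, P) = 968 + o
N(E) = (974 + E)/(1647 + E)
(N(1390) + b(325))/(r(1143, -43) - 3009423) = ((974 + 1390)/(1647 + 1390) + 16*325)/((968 + 1143) - 3009423) = (2364/3037 + 5200)/(2111 - 3009423) = ((1/3037)*2364 + 5200)/(-3007312) = (2364/3037 + 5200)*(-1/3007312) = (15794764/3037)*(-1/3007312) = -3948691/2283301636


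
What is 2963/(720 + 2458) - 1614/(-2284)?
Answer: 1487098/907319 ≈ 1.6390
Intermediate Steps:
2963/(720 + 2458) - 1614/(-2284) = 2963/3178 - 1614*(-1/2284) = 2963*(1/3178) + 807/1142 = 2963/3178 + 807/1142 = 1487098/907319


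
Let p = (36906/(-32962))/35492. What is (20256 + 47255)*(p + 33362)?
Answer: 1317469745512137781/584943652 ≈ 2.2523e+9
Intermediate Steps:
p = -18453/584943652 (p = (36906*(-1/32962))*(1/35492) = -18453/16481*1/35492 = -18453/584943652 ≈ -3.1547e-5)
(20256 + 47255)*(p + 33362) = (20256 + 47255)*(-18453/584943652 + 33362) = 67511*(19514890099571/584943652) = 1317469745512137781/584943652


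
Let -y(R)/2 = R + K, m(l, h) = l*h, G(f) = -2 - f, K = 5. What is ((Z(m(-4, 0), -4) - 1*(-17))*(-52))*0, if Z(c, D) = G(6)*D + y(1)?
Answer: 0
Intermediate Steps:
m(l, h) = h*l
y(R) = -10 - 2*R (y(R) = -2*(R + 5) = -2*(5 + R) = -10 - 2*R)
Z(c, D) = -12 - 8*D (Z(c, D) = (-2 - 1*6)*D + (-10 - 2*1) = (-2 - 6)*D + (-10 - 2) = -8*D - 12 = -12 - 8*D)
((Z(m(-4, 0), -4) - 1*(-17))*(-52))*0 = (((-12 - 8*(-4)) - 1*(-17))*(-52))*0 = (((-12 + 32) + 17)*(-52))*0 = ((20 + 17)*(-52))*0 = (37*(-52))*0 = -1924*0 = 0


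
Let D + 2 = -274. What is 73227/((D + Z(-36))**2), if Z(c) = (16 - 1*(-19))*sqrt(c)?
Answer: 7249473/44649124 + 19649245*I/33486843 ≈ 0.16237 + 0.58677*I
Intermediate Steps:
D = -276 (D = -2 - 274 = -276)
Z(c) = 35*sqrt(c) (Z(c) = (16 + 19)*sqrt(c) = 35*sqrt(c))
73227/((D + Z(-36))**2) = 73227/((-276 + 35*sqrt(-36))**2) = 73227/((-276 + 35*(6*I))**2) = 73227/((-276 + 210*I)**2) = 73227/(-276 + 210*I)**2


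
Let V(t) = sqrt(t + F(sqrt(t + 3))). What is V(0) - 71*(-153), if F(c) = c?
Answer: 10863 + 3**(1/4) ≈ 10864.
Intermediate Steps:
V(t) = sqrt(t + sqrt(3 + t)) (V(t) = sqrt(t + sqrt(t + 3)) = sqrt(t + sqrt(3 + t)))
V(0) - 71*(-153) = sqrt(0 + sqrt(3 + 0)) - 71*(-153) = sqrt(0 + sqrt(3)) + 10863 = sqrt(sqrt(3)) + 10863 = 3**(1/4) + 10863 = 10863 + 3**(1/4)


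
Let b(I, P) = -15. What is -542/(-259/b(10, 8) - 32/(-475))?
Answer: -772350/24701 ≈ -31.268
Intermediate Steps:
-542/(-259/b(10, 8) - 32/(-475)) = -542/(-259/(-15) - 32/(-475)) = -542/(-259*(-1/15) - 32*(-1/475)) = -542/(259/15 + 32/475) = -542/24701/1425 = -542*1425/24701 = -772350/24701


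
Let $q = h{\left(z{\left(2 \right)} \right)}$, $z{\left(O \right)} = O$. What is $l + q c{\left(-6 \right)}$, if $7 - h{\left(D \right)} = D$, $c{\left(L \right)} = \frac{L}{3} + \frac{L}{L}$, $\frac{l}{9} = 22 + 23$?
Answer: $400$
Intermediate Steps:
$l = 405$ ($l = 9 \left(22 + 23\right) = 9 \cdot 45 = 405$)
$c{\left(L \right)} = 1 + \frac{L}{3}$ ($c{\left(L \right)} = L \frac{1}{3} + 1 = \frac{L}{3} + 1 = 1 + \frac{L}{3}$)
$h{\left(D \right)} = 7 - D$
$q = 5$ ($q = 7 - 2 = 5$)
$l + q c{\left(-6 \right)} = 405 + 5 \left(1 + \frac{1}{3} \left(-6\right)\right) = 405 + 5 \left(1 - 2\right) = 405 + 5 \left(-1\right) = 405 - 5 = 400$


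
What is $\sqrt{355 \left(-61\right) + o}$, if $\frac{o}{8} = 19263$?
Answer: $\sqrt{132449} \approx 363.94$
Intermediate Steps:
$o = 154104$ ($o = 8 \cdot 19263 = 154104$)
$\sqrt{355 \left(-61\right) + o} = \sqrt{355 \left(-61\right) + 154104} = \sqrt{-21655 + 154104} = \sqrt{132449}$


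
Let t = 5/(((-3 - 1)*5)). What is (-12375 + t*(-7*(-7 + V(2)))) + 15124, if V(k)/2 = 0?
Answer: 10947/4 ≈ 2736.8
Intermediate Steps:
V(k) = 0 (V(k) = 2*0 = 0)
t = -1/4 (t = 5/((-4*5)) = 5/(-20) = 5*(-1/20) = -1/4 ≈ -0.25000)
(-12375 + t*(-7*(-7 + V(2)))) + 15124 = (-12375 - (-7)*(-7 + 0)/4) + 15124 = (-12375 - (-7)*(-7)/4) + 15124 = (-12375 - 1/4*49) + 15124 = (-12375 - 49/4) + 15124 = -49549/4 + 15124 = 10947/4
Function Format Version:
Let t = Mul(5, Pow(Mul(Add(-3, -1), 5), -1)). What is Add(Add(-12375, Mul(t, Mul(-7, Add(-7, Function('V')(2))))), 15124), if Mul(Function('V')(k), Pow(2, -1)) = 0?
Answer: Rational(10947, 4) ≈ 2736.8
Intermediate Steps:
Function('V')(k) = 0 (Function('V')(k) = Mul(2, 0) = 0)
t = Rational(-1, 4) (t = Mul(5, Pow(Mul(-4, 5), -1)) = Mul(5, Pow(-20, -1)) = Mul(5, Rational(-1, 20)) = Rational(-1, 4) ≈ -0.25000)
Add(Add(-12375, Mul(t, Mul(-7, Add(-7, Function('V')(2))))), 15124) = Add(Add(-12375, Mul(Rational(-1, 4), Mul(-7, Add(-7, 0)))), 15124) = Add(Add(-12375, Mul(Rational(-1, 4), Mul(-7, -7))), 15124) = Add(Add(-12375, Mul(Rational(-1, 4), 49)), 15124) = Add(Add(-12375, Rational(-49, 4)), 15124) = Add(Rational(-49549, 4), 15124) = Rational(10947, 4)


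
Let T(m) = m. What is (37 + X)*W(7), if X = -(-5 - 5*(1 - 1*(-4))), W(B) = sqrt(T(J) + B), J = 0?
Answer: 67*sqrt(7) ≈ 177.27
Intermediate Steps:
W(B) = sqrt(B) (W(B) = sqrt(0 + B) = sqrt(B))
X = 30 (X = -(-5 - 5*(1 + 4)) = -(-5 - 5*5) = -(-5 - 25) = -1*(-30) = 30)
(37 + X)*W(7) = (37 + 30)*sqrt(7) = 67*sqrt(7)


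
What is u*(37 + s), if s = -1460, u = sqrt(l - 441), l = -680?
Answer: -1423*I*sqrt(1121) ≈ -47644.0*I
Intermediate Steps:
u = I*sqrt(1121) (u = sqrt(-680 - 441) = sqrt(-1121) = I*sqrt(1121) ≈ 33.481*I)
u*(37 + s) = (I*sqrt(1121))*(37 - 1460) = (I*sqrt(1121))*(-1423) = -1423*I*sqrt(1121)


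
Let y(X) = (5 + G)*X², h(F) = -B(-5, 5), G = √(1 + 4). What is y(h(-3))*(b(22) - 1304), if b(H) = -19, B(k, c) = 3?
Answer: -59535 - 11907*√5 ≈ -86160.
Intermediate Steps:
G = √5 ≈ 2.2361
h(F) = -3 (h(F) = -1*3 = -3)
y(X) = X²*(5 + √5) (y(X) = (5 + √5)*X² = X²*(5 + √5))
y(h(-3))*(b(22) - 1304) = ((-3)²*(5 + √5))*(-19 - 1304) = (9*(5 + √5))*(-1323) = (45 + 9*√5)*(-1323) = -59535 - 11907*√5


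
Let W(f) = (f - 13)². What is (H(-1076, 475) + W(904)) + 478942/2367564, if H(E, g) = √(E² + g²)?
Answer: 939782277413/1183782 + √1383401 ≈ 7.9506e+5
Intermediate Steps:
W(f) = (-13 + f)²
(H(-1076, 475) + W(904)) + 478942/2367564 = (√((-1076)² + 475²) + (-13 + 904)²) + 478942/2367564 = (√(1157776 + 225625) + 891²) + 478942*(1/2367564) = (√1383401 + 793881) + 239471/1183782 = (793881 + √1383401) + 239471/1183782 = 939782277413/1183782 + √1383401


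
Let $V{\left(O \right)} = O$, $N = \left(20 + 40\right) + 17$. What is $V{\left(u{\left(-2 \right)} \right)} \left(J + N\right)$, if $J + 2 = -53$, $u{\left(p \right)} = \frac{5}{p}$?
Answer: $-55$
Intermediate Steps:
$J = -55$ ($J = -2 - 53 = -55$)
$N = 77$ ($N = 60 + 17 = 77$)
$V{\left(u{\left(-2 \right)} \right)} \left(J + N\right) = \frac{5}{-2} \left(-55 + 77\right) = 5 \left(- \frac{1}{2}\right) 22 = \left(- \frac{5}{2}\right) 22 = -55$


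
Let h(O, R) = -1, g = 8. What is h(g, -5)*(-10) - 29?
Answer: -19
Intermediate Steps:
h(g, -5)*(-10) - 29 = -1*(-10) - 29 = 10 - 29 = -19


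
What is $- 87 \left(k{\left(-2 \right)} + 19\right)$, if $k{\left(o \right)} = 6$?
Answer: $-2175$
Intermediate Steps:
$- 87 \left(k{\left(-2 \right)} + 19\right) = - 87 \left(6 + 19\right) = \left(-87\right) 25 = -2175$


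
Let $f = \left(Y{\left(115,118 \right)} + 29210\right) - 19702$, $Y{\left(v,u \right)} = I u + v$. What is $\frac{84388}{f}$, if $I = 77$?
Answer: $\frac{84388}{18709} \approx 4.5106$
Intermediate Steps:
$Y{\left(v,u \right)} = v + 77 u$ ($Y{\left(v,u \right)} = 77 u + v = v + 77 u$)
$f = 18709$ ($f = \left(\left(115 + 77 \cdot 118\right) + 29210\right) - 19702 = \left(\left(115 + 9086\right) + 29210\right) - 19702 = \left(9201 + 29210\right) - 19702 = 38411 - 19702 = 18709$)
$\frac{84388}{f} = \frac{84388}{18709}$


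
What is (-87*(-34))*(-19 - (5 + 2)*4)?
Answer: -139026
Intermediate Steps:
(-87*(-34))*(-19 - (5 + 2)*4) = 2958*(-19 - 7*4) = 2958*(-19 - 1*28) = 2958*(-19 - 28) = 2958*(-47) = -139026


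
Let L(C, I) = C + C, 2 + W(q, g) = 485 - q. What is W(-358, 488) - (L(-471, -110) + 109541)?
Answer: -107758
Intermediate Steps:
W(q, g) = 483 - q (W(q, g) = -2 + (485 - q) = 483 - q)
L(C, I) = 2*C
W(-358, 488) - (L(-471, -110) + 109541) = (483 - 1*(-358)) - (2*(-471) + 109541) = (483 + 358) - (-942 + 109541) = 841 - 1*108599 = 841 - 108599 = -107758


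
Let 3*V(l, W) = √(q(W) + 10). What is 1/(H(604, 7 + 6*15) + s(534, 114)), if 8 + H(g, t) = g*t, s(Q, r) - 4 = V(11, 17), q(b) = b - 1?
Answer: 263628/15444382739 - 3*√26/30888765478 ≈ 1.7069e-5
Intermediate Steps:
q(b) = -1 + b
V(l, W) = √(9 + W)/3 (V(l, W) = √((-1 + W) + 10)/3 = √(9 + W)/3)
s(Q, r) = 4 + √26/3 (s(Q, r) = 4 + √(9 + 17)/3 = 4 + √26/3)
H(g, t) = -8 + g*t
1/(H(604, 7 + 6*15) + s(534, 114)) = 1/((-8 + 604*(7 + 6*15)) + (4 + √26/3)) = 1/((-8 + 604*(7 + 90)) + (4 + √26/3)) = 1/((-8 + 604*97) + (4 + √26/3)) = 1/((-8 + 58588) + (4 + √26/3)) = 1/(58580 + (4 + √26/3)) = 1/(58584 + √26/3)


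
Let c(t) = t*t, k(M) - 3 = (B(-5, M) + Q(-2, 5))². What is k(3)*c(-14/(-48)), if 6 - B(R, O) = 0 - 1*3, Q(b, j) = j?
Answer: 9751/576 ≈ 16.929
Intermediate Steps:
B(R, O) = 9 (B(R, O) = 6 - (0 - 1*3) = 6 - (0 - 3) = 6 - 1*(-3) = 6 + 3 = 9)
k(M) = 199 (k(M) = 3 + (9 + 5)² = 3 + 14² = 3 + 196 = 199)
c(t) = t²
k(3)*c(-14/(-48)) = 199*(-14/(-48))² = 199*(-14*(-1/48))² = 199*(7/24)² = 199*(49/576) = 9751/576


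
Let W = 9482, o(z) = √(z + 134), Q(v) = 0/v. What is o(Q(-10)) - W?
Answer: -9482 + √134 ≈ -9470.4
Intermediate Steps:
Q(v) = 0
o(z) = √(134 + z)
o(Q(-10)) - W = √(134 + 0) - 1*9482 = √134 - 9482 = -9482 + √134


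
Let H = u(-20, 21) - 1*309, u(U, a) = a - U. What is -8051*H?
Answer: 2157668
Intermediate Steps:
H = -268 (H = (21 - 1*(-20)) - 1*309 = (21 + 20) - 309 = 41 - 309 = -268)
-8051*H = -8051*(-268) = 2157668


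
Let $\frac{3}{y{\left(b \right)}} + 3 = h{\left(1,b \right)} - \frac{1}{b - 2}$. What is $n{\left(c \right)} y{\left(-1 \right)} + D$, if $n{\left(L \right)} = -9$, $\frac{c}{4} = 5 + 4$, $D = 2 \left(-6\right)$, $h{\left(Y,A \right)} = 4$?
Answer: $- \frac{129}{4} \approx -32.25$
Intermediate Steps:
$D = -12$
$y{\left(b \right)} = \frac{3}{1 - \frac{1}{-2 + b}}$ ($y{\left(b \right)} = \frac{3}{-3 + \left(4 - \frac{1}{b - 2}\right)} = \frac{3}{-3 + \left(4 - \frac{1}{-2 + b}\right)} = \frac{3}{1 - \frac{1}{-2 + b}}$)
$c = 36$ ($c = 4 \left(5 + 4\right) = 4 \cdot 9 = 36$)
$n{\left(c \right)} y{\left(-1 \right)} + D = - 9 \frac{3 \left(2 - -1\right)}{3 - -1} - 12 = - 9 \frac{3 \left(2 + 1\right)}{3 + 1} - 12 = - 9 \cdot 3 \cdot \frac{1}{4} \cdot 3 - 12 = \left(-9\right) \frac{9}{4} - 12 = - \frac{81}{4} - 12 = - \frac{129}{4}$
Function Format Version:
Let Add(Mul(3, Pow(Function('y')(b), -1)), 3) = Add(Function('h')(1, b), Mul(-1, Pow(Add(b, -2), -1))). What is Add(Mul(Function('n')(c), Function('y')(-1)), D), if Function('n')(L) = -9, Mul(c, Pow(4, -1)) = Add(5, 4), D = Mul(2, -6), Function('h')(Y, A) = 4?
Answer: Rational(-129, 4) ≈ -32.250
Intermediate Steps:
D = -12
Function('y')(b) = Mul(3, Pow(Add(1, Mul(-1, Pow(Add(-2, b), -1))), -1)) (Function('y')(b) = Mul(3, Pow(Add(-3, Add(4, Mul(-1, Pow(Add(b, -2), -1)))), -1)) = Mul(3, Pow(Add(-3, Add(4, Mul(-1, Pow(Add(-2, b), -1)))), -1)) = Mul(3, Pow(Add(1, Mul(-1, Pow(Add(-2, b), -1))), -1)))
c = 36 (c = Mul(4, Add(5, 4)) = Mul(4, 9) = 36)
Add(Mul(Function('n')(c), Function('y')(-1)), D) = Add(Mul(-9, Mul(3, Pow(Add(3, Mul(-1, -1)), -1), Add(2, Mul(-1, -1)))), -12) = Add(Mul(-9, Mul(3, Pow(Add(3, 1), -1), Add(2, 1))), -12) = Add(Mul(-9, Mul(3, Pow(4, -1), 3)), -12) = Add(Mul(-9, Mul(3, Rational(1, 4), 3)), -12) = Add(Mul(-9, Rational(9, 4)), -12) = Add(Rational(-81, 4), -12) = Rational(-129, 4)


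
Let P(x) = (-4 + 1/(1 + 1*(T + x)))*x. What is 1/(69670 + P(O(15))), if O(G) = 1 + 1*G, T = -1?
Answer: 1/69607 ≈ 1.4366e-5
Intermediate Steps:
O(G) = 1 + G
P(x) = x*(-4 + 1/x) (P(x) = (-4 + 1/(1 + 1*(-1 + x)))*x = (-4 + 1/(1 + (-1 + x)))*x = (-4 + 1/x)*x = x*(-4 + 1/x))
1/(69670 + P(O(15))) = 1/(69670 + (1 - 4*(1 + 15))) = 1/(69670 + (1 - 4*16)) = 1/(69670 + (1 - 64)) = 1/(69670 - 63) = 1/69607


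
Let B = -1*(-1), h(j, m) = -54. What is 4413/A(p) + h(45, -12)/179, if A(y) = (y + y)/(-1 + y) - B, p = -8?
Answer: 7108965/1253 ≈ 5673.6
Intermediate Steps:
B = 1
A(y) = -1 + 2*y/(-1 + y) (A(y) = (y + y)/(-1 + y) - 1*1 = (2*y)/(-1 + y) - 1 = 2*y/(-1 + y) - 1 = -1 + 2*y/(-1 + y))
4413/A(p) + h(45, -12)/179 = 4413/(((1 - 8)/(-1 - 8))) - 54/179 = 4413/((-7/(-9))) - 54*1/179 = 4413/((-⅑*(-7))) - 54/179 = 4413/(7/9) - 54/179 = 4413*(9/7) - 54/179 = 39717/7 - 54/179 = 7108965/1253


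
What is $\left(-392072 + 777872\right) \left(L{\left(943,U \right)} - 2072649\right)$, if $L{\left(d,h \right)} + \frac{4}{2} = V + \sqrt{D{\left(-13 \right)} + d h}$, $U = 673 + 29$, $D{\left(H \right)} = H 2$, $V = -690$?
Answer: $-799894957800 + 771600 \sqrt{165490} \approx -7.9958 \cdot 10^{11}$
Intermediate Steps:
$D{\left(H \right)} = 2 H$
$U = 702$
$L{\left(d,h \right)} = -692 + \sqrt{-26 + d h}$ ($L{\left(d,h \right)} = -2 + \left(-690 + \sqrt{2 \left(-13\right) + d h}\right) = -2 + \left(-690 + \sqrt{-26 + d h}\right) = -692 + \sqrt{-26 + d h}$)
$\left(-392072 + 777872\right) \left(L{\left(943,U \right)} - 2072649\right) = \left(-392072 + 777872\right) \left(\left(-692 + \sqrt{-26 + 943 \cdot 702}\right) - 2072649\right) = 385800 \left(\left(-692 + \sqrt{-26 + 661986}\right) - 2072649\right) = 385800 \left(\left(-692 + \sqrt{661960}\right) - 2072649\right) = 385800 \left(\left(-692 + 2 \sqrt{165490}\right) - 2072649\right) = 385800 \left(-2073341 + 2 \sqrt{165490}\right) = -799894957800 + 771600 \sqrt{165490}$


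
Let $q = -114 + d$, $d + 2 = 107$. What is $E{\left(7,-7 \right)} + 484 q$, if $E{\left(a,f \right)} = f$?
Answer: $-4363$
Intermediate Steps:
$d = 105$ ($d = -2 + 107 = 105$)
$q = -9$ ($q = -114 + 105 = -9$)
$E{\left(7,-7 \right)} + 484 q = -7 + 484 \left(-9\right) = -7 - 4356 = -4363$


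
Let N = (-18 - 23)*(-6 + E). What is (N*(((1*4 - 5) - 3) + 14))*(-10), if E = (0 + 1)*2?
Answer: -16400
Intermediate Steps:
E = 2 (E = 1*2 = 2)
N = 164 (N = (-18 - 23)*(-6 + 2) = -41*(-4) = 164)
(N*(((1*4 - 5) - 3) + 14))*(-10) = (164*(((1*4 - 5) - 3) + 14))*(-10) = (164*(((4 - 5) - 3) + 14))*(-10) = (164*((-1 - 3) + 14))*(-10) = (164*(-4 + 14))*(-10) = (164*10)*(-10) = 1640*(-10) = -16400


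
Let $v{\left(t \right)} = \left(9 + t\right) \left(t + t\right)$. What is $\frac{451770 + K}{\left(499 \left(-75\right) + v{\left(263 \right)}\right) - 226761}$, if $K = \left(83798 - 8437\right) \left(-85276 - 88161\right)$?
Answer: $\frac{13069933987}{121114} \approx 1.0791 \cdot 10^{5}$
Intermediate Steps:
$v{\left(t \right)} = 2 t \left(9 + t\right)$ ($v{\left(t \right)} = \left(9 + t\right) 2 t = 2 t \left(9 + t\right)$)
$K = -13070385757$ ($K = 75361 \left(-173437\right) = -13070385757$)
$\frac{451770 + K}{\left(499 \left(-75\right) + v{\left(263 \right)}\right) - 226761} = \frac{451770 - 13070385757}{\left(499 \left(-75\right) + 2 \cdot 263 \left(9 + 263\right)\right) - 226761} = - \frac{13069933987}{\left(-37425 + 2 \cdot 263 \cdot 272\right) - 226761} = - \frac{13069933987}{\left(-37425 + 143072\right) - 226761} = - \frac{13069933987}{105647 - 226761} = - \frac{13069933987}{-121114} = \left(-13069933987\right) \left(- \frac{1}{121114}\right) = \frac{13069933987}{121114}$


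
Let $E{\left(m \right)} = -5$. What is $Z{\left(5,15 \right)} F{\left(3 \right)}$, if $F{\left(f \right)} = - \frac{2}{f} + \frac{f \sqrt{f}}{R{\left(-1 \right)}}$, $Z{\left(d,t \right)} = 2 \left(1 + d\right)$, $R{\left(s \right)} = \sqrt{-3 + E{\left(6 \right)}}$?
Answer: $-8 - 9 i \sqrt{6} \approx -8.0 - 22.045 i$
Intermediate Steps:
$R{\left(s \right)} = 2 i \sqrt{2}$ ($R{\left(s \right)} = \sqrt{-3 - 5} = \sqrt{-8} = 2 i \sqrt{2}$)
$Z{\left(d,t \right)} = 2 + 2 d$
$F{\left(f \right)} = - \frac{2}{f} - \frac{i \sqrt{2} f^{\frac{3}{2}}}{4}$ ($F{\left(f \right)} = - \frac{2}{f} + \frac{f \sqrt{f}}{2 i \sqrt{2}} = - \frac{2}{f} + f^{\frac{3}{2}} \left(- \frac{i \sqrt{2}}{4}\right) = - \frac{2}{f} - \frac{i \sqrt{2} f^{\frac{3}{2}}}{4}$)
$Z{\left(5,15 \right)} F{\left(3 \right)} = \left(2 + 2 \cdot 5\right) \frac{-8 - i \sqrt{2} \cdot 3^{\frac{5}{2}}}{4 \cdot 3} = \left(2 + 10\right) \frac{1}{4} \cdot \frac{1}{3} \left(-8 - i \sqrt{2} \cdot 9 \sqrt{3}\right) = 12 \cdot \frac{1}{4} \cdot \frac{1}{3} \left(-8 - 9 i \sqrt{6}\right) = 12 \left(- \frac{2}{3} - \frac{3 i \sqrt{6}}{4}\right) = -8 - 9 i \sqrt{6}$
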